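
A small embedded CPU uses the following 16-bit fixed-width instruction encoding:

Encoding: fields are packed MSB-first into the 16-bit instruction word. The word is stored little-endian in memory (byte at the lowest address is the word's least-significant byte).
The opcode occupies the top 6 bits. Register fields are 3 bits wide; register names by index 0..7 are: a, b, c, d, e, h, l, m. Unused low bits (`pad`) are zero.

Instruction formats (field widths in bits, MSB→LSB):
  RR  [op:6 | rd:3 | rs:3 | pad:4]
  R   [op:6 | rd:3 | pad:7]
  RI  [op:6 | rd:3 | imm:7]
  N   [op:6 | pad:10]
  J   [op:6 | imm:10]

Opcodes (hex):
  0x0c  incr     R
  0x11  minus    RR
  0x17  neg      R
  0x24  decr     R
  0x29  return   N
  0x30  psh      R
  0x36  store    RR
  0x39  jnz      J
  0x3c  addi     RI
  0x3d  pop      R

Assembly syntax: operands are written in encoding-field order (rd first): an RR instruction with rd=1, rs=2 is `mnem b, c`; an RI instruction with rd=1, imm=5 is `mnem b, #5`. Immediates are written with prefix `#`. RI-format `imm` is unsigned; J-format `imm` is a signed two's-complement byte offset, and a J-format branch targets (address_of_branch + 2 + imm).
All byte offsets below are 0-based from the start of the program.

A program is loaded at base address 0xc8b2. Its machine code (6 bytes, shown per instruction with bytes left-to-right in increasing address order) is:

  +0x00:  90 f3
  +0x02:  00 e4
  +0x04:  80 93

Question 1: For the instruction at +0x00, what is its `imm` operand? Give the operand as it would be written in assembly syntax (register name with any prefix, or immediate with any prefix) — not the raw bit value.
#16

+0x00: 90 f3 ⇒ word 0xf390 (little)
  top 6b → 0x3c → addi [RI]
  rd: (w>>7)&0x7=0x7 → m
  imm: (w>>0)&0x7f=0x10 → #16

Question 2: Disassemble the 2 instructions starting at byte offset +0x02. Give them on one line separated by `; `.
@+02  little-endian(00 e4) = 0xe400
  top 6b → 0x39 → jnz [J]
  imm: (w>>0)&0x3ff=0x0 → #0
@+04  little-endian(80 93) = 0x9380
  top 6b → 0x24 → decr [R]
  rd: (w>>7)&0x7=0x7 → m

jnz #0; decr m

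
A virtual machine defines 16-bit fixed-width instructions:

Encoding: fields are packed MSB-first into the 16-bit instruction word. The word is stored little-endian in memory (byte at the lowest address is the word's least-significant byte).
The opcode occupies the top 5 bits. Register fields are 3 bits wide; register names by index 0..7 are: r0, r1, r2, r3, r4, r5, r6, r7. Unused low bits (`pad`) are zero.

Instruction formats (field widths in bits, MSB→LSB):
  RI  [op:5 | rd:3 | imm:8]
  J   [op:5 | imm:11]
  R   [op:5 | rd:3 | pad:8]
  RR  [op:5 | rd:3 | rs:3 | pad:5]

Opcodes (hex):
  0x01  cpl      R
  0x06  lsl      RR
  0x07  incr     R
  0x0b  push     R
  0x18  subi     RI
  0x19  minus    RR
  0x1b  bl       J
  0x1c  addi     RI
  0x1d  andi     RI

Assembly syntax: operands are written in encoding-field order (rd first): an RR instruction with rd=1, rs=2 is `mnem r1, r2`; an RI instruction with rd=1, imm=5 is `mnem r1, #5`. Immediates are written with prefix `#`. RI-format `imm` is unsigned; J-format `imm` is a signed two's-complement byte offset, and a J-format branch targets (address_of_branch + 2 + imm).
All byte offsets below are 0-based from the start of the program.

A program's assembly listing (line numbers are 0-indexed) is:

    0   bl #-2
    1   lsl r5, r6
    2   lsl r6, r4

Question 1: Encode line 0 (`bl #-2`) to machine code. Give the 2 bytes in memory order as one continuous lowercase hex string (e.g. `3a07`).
fedf

0. bl fields op=0x1b:5|imm=-2:11 → word dffeh → fe df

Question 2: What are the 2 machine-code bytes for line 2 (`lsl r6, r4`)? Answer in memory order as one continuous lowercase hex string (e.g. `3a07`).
L2: lsl op=0x6:5|rd=6:3|rs=4:3|pad=0:5 ⇒ 0x3680 ⇒ little 80 36

8036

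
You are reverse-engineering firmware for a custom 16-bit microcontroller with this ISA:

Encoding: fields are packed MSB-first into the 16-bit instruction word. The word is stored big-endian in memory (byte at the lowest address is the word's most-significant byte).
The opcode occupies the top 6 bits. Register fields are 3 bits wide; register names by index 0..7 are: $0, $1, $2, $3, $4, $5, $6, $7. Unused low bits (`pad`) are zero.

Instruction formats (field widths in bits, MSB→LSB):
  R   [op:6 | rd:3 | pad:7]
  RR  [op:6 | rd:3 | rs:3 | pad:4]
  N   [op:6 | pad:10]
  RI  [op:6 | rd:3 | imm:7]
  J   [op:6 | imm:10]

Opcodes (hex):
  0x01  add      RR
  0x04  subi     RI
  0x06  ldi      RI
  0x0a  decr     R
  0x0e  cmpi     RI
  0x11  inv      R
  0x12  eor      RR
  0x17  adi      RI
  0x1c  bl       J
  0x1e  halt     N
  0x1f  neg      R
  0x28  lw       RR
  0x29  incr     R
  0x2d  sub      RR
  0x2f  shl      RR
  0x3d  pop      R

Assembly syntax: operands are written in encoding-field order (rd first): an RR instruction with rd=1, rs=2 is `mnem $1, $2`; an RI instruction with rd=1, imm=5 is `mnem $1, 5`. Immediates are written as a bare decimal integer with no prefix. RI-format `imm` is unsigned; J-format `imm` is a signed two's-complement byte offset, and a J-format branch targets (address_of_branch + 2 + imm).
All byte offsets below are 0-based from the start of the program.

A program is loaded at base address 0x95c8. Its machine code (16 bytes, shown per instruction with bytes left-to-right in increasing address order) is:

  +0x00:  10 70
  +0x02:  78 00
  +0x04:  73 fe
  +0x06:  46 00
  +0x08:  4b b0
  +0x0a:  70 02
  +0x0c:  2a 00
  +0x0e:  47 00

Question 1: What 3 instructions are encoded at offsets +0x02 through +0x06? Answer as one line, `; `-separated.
halt; bl -2; inv $4

@+02  big-endian(78 00) = 0x7800
  op=0x7800>>10=0x1e ⇒ halt (N)
@+04  big-endian(73 fe) = 0x73fe
  op=0x73fe>>10=0x1c ⇒ bl (J)
  imm: (w>>0)&0x3ff=0x3fe (s10→-2) → -2
@+06  big-endian(46 00) = 0x4600
  op=0x4600>>10=0x11 ⇒ inv (R)
  rd: (w>>7)&0x7=0x4 → $4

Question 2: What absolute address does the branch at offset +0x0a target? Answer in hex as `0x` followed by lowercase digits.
0x95d6

[0a] 70 02 → 0x7002
  top 6b → 0x1c → bl [J]
  imm@[9:0]=0x2 ⇒ 2
  target = base 0x95c8 + off 0x0a + 2 + imm 2 = 0x95d6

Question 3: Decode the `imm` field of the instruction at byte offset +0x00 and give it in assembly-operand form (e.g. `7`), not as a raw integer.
112

off 0x00: read 10 70 as big → 0x1070
  op=0x1070>>10=0x4 ⇒ subi (RI)
  rd@[9:7]=0x0 ⇒ $0
  imm@[6:0]=0x70 ⇒ 112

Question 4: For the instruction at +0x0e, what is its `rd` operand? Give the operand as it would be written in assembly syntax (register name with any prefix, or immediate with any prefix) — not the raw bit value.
+0x0e: 47 00 ⇒ word 0x4700 (big)
  top 6b → 0x11 → inv [R]
  rd: (w>>7)&0x7=0x6 → $6

$6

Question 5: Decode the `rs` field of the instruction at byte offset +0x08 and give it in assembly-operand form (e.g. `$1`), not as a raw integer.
off 0x08: read 4b b0 as big → 0x4bb0
  op=0x4bb0>>10=0x12 ⇒ eor (RR)
  [9:7] rd=7 = $7
  [6:4] rs=3 = $3

$3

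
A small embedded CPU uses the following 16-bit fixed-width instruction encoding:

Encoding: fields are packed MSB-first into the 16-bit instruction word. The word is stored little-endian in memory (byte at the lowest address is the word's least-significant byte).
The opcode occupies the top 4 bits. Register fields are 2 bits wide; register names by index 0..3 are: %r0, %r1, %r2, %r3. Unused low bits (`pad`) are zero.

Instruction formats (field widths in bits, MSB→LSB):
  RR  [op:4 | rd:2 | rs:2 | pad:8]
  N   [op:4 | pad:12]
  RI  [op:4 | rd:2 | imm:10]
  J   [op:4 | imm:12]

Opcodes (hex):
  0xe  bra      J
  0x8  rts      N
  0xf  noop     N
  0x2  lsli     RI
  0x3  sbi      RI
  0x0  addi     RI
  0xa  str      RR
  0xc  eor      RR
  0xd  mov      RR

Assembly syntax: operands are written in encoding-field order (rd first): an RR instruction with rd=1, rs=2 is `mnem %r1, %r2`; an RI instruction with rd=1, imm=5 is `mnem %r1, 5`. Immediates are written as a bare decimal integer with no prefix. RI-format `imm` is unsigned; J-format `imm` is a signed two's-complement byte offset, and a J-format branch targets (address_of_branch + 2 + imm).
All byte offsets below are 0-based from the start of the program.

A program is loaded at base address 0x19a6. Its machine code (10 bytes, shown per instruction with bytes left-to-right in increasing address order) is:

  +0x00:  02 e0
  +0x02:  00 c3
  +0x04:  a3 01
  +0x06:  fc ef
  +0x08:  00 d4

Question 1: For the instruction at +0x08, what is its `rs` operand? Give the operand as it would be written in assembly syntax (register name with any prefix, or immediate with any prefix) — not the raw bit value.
+0x08: 00 d4 ⇒ word 0xd400 (little)
  op=0xd400>>12=0xd ⇒ mov (RR)
  rd: (w>>10)&0x3=0x1 → %r1
  rs: (w>>8)&0x3=0x0 → %r0

%r0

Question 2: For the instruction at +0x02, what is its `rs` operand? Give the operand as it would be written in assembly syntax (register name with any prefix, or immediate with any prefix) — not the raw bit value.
%r3

[02] 00 c3 → 0xc300
  top 4b → 0xc → eor [RR]
  [11:10] rd=0 = %r0
  [9:8] rs=3 = %r3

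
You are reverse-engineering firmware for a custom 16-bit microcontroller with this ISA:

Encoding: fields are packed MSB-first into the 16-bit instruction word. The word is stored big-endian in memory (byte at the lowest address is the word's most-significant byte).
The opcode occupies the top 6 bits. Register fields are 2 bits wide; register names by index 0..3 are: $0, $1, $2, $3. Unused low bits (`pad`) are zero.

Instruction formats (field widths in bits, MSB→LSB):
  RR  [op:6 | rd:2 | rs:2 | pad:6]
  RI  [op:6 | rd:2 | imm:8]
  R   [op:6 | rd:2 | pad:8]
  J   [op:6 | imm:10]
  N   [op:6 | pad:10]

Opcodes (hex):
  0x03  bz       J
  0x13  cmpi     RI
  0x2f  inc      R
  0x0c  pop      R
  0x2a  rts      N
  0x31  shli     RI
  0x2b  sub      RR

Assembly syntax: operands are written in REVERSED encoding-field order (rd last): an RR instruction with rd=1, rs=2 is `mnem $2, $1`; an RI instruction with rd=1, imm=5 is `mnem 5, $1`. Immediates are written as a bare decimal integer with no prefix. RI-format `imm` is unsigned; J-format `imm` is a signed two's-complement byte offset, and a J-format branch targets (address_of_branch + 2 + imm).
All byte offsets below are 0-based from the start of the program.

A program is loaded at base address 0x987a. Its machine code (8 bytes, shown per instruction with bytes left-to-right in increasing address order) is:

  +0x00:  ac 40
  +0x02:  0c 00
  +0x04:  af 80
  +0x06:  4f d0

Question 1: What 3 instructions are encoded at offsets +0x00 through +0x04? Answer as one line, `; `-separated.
sub $1, $0; bz 0; sub $2, $3

+0x00: ac 40 ⇒ word 0xac40 (big)
  opcode bits[15:10]=0x2b: sub/RR
  [9:8] rd=0 = $0
  [7:6] rs=1 = $1
+0x02: 0c 00 ⇒ word 0x0c00 (big)
  opcode bits[15:10]=0x3: bz/J
  [9:0] imm=0 = 0
+0x04: af 80 ⇒ word 0xaf80 (big)
  opcode bits[15:10]=0x2b: sub/RR
  [9:8] rd=3 = $3
  [7:6] rs=2 = $2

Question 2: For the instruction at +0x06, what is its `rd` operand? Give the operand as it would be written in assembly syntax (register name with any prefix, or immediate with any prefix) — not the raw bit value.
@+06  big-endian(4f d0) = 0x4fd0
  op=0x4fd0>>10=0x13 ⇒ cmpi (RI)
  rd: (w>>8)&0x3=0x3 → $3
  imm: (w>>0)&0xff=0xd0 → 208

$3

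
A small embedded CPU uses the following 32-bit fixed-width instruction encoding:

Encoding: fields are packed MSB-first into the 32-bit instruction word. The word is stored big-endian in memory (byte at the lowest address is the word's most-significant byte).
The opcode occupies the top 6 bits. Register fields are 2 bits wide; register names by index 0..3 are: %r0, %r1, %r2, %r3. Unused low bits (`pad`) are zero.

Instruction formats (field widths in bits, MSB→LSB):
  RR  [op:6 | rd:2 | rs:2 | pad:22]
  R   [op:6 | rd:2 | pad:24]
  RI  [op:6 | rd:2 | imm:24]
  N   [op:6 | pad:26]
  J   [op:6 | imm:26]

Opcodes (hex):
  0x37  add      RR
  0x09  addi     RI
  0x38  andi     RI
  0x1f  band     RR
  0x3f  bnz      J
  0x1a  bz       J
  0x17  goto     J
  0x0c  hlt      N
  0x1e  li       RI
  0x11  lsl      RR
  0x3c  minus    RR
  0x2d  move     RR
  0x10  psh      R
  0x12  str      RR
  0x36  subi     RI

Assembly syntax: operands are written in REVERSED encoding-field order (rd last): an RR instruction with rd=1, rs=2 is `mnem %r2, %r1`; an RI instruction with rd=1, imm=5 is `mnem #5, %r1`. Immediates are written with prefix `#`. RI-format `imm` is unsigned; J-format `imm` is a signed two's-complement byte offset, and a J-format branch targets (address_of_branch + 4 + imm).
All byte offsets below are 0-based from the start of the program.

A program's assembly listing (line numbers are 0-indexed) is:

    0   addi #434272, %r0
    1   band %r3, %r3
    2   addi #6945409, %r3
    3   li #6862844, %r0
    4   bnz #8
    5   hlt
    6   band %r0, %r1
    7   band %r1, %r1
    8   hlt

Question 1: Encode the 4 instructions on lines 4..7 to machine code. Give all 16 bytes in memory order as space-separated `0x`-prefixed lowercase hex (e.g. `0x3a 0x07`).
0xfc 0x00 0x00 0x08 0x30 0x00 0x00 0x00 0x7d 0x00 0x00 0x00 0x7d 0x40 0x00 0x00

L4: bnz op=0x3f:6|imm=8:26 ⇒ 0xfc000008 ⇒ big fc 00 00 08
L5: hlt op=0xc:6|pad=0:26 ⇒ 0x30000000 ⇒ big 30 00 00 00
L6: band op=0x1f:6|rd=1:2|rs=0:2|pad=0:22 ⇒ 0x7d000000 ⇒ big 7d 00 00 00
L7: band op=0x1f:6|rd=1:2|rs=1:2|pad=0:22 ⇒ 0x7d400000 ⇒ big 7d 40 00 00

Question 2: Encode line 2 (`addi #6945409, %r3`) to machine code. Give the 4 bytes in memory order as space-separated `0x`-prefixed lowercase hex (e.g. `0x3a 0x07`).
0x27 0x69 0xfa 0x81

L2: addi op=0x9:6|rd=3:2|imm=6945409:24 ⇒ 0x2769fa81 ⇒ big 27 69 fa 81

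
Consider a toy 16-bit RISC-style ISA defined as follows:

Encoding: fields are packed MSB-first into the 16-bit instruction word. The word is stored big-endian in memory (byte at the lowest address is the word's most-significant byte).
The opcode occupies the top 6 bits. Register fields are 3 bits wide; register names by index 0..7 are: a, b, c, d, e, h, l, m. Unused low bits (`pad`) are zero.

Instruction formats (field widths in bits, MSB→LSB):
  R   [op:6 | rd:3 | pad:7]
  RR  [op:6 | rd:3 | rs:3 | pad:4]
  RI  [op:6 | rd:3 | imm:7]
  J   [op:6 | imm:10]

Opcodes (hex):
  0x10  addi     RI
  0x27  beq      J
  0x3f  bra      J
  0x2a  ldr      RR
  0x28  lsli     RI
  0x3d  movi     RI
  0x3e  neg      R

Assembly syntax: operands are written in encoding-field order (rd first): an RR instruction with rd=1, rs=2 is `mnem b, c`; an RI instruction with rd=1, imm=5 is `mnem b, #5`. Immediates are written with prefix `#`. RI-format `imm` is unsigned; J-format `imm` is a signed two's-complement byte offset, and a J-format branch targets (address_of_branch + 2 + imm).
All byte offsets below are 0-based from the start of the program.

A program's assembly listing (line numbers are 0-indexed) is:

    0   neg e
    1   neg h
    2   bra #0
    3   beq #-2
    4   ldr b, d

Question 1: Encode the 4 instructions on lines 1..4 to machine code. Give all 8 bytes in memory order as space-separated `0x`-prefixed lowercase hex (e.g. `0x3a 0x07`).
0xfa 0x80 0xfc 0x00 0x9f 0xfe 0xa8 0xb0

1. neg fields op=0x3e:6|rd=5:3|pad=0:7 → word fa80h → fa 80
2. bra fields op=0x3f:6|imm=0:10 → word fc00h → fc 00
3. beq fields op=0x27:6|imm=-2:10 → word 9ffeh → 9f fe
4. ldr fields op=0x2a:6|rd=1:3|rs=3:3|pad=0:4 → word a8b0h → a8 b0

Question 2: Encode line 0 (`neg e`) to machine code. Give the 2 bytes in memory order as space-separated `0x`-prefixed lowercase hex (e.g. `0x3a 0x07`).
0. neg fields op=0x3e:6|rd=4:3|pad=0:7 → word fa00h → fa 00

0xfa 0x00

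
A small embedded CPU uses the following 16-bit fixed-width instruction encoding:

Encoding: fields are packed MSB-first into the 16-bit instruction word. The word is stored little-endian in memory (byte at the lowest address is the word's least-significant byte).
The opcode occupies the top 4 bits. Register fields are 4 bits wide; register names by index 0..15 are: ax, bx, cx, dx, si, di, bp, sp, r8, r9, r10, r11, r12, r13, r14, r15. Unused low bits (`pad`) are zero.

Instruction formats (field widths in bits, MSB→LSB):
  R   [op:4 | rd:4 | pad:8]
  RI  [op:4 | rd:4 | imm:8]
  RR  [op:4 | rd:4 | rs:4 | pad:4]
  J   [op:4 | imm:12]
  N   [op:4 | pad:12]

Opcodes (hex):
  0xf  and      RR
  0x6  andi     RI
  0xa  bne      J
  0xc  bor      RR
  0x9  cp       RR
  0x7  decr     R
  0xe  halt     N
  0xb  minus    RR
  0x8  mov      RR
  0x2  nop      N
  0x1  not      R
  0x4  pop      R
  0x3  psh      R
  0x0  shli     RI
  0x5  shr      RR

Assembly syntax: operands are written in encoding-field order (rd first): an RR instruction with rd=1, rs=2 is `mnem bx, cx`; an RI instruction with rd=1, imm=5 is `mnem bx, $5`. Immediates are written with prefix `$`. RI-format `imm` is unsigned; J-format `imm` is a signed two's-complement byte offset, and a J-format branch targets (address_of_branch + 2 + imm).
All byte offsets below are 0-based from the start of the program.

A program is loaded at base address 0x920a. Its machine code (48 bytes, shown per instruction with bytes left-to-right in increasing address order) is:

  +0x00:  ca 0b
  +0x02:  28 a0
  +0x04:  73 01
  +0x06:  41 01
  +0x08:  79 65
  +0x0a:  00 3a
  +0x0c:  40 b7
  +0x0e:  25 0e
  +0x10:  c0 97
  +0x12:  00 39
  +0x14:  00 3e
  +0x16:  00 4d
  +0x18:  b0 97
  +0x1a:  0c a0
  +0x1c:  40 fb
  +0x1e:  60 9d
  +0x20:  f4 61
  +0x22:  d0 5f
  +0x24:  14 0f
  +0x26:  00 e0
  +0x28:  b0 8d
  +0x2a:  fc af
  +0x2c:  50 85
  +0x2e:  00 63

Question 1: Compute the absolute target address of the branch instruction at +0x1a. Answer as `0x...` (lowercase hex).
0x9232

off 0x1a: read 0c a0 as little → 0xa00c
  op=0xa00c>>12=0xa ⇒ bne (J)
  imm@[11:0]=0xc ⇒ $12
  target = base 0x920a + off 0x1a + 2 + imm 12 = 0x9232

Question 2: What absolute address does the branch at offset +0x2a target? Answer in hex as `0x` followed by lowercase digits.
off 0x2a: read fc af as little → 0xaffc
  op=0xaffc>>12=0xa ⇒ bne (J)
  [11:0] imm=4092 (s12→-4) = $-4
  target = base 0x920a + off 0x2a + 2 + imm -4 = 0x9232

0x9232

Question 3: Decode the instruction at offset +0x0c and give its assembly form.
minus sp, si

+0x0c: 40 b7 ⇒ word 0xb740 (little)
  top 4b → 0xb → minus [RR]
  rd@[11:8]=0x7 ⇒ sp
  rs@[7:4]=0x4 ⇒ si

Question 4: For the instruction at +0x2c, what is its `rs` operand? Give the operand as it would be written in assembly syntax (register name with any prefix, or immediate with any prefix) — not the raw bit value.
di

@+2c  little-endian(50 85) = 0x8550
  op=0x8550>>12=0x8 ⇒ mov (RR)
  rd@[11:8]=0x5 ⇒ di
  rs@[7:4]=0x5 ⇒ di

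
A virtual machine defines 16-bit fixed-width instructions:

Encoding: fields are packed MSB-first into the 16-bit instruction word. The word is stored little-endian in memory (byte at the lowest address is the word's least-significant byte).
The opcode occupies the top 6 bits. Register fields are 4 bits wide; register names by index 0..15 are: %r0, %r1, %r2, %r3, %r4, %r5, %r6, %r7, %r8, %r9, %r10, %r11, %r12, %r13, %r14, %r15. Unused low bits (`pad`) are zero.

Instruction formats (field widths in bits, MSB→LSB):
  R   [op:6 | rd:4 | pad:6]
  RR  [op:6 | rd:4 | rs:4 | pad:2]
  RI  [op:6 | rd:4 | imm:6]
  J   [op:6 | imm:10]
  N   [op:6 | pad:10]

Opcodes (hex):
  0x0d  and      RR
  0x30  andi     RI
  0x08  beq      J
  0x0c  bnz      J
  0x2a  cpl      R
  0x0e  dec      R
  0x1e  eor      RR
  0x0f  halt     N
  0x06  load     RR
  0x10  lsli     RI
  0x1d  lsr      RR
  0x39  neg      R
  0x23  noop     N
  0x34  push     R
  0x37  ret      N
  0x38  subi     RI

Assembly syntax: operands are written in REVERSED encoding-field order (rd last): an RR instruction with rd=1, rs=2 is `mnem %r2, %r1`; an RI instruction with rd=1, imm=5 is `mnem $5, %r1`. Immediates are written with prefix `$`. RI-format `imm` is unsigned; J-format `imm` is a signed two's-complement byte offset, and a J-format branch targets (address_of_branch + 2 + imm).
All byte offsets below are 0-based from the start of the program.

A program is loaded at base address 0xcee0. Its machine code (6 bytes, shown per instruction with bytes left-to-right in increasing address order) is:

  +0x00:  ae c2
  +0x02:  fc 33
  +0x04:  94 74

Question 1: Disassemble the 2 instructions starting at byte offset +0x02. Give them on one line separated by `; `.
bnz $-4; lsr %r5, %r2

+0x02: fc 33 ⇒ word 0x33fc (little)
  opcode bits[15:10]=0xc: bnz/J
  [9:0] imm=1020 (s10→-4) = $-4
+0x04: 94 74 ⇒ word 0x7494 (little)
  opcode bits[15:10]=0x1d: lsr/RR
  [9:6] rd=2 = %r2
  [5:2] rs=5 = %r5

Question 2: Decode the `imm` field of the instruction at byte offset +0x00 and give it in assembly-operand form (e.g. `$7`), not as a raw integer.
$46

[00] ae c2 → 0xc2ae
  opcode bits[15:10]=0x30: andi/RI
  rd@[9:6]=0xa ⇒ %r10
  imm@[5:0]=0x2e ⇒ $46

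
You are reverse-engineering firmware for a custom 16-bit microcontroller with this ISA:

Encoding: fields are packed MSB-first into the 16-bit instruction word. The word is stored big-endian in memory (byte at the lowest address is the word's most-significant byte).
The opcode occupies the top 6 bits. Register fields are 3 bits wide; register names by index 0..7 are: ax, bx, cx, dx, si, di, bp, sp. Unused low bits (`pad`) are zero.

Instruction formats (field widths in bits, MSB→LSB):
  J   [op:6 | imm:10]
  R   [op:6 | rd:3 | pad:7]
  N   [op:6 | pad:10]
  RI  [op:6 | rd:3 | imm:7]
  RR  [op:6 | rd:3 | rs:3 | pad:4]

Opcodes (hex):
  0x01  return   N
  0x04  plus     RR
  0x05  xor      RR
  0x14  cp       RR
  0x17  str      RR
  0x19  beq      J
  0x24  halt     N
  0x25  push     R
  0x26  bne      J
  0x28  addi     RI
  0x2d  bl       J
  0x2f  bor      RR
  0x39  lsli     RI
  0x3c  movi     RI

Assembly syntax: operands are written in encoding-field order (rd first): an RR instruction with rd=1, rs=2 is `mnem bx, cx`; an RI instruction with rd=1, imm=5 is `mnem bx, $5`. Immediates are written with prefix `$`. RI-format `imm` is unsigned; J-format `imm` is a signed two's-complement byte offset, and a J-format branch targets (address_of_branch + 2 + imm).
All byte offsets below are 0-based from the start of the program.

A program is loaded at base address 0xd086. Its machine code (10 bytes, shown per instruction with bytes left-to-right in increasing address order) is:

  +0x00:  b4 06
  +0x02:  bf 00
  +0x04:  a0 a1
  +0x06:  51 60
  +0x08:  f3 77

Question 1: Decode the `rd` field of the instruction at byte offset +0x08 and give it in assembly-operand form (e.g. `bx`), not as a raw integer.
bp

@+08  big-endian(f3 77) = 0xf377
  top 6b → 0x3c → movi [RI]
  rd: (w>>7)&0x7=0x6 → bp
  imm: (w>>0)&0x7f=0x77 → $119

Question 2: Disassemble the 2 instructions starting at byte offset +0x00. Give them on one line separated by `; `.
bl $6; bor bp, ax

off 0x00: read b4 06 as big → 0xb406
  op=0xb406>>10=0x2d ⇒ bl (J)
  imm: (w>>0)&0x3ff=0x6 → $6
off 0x02: read bf 00 as big → 0xbf00
  op=0xbf00>>10=0x2f ⇒ bor (RR)
  rd: (w>>7)&0x7=0x6 → bp
  rs: (w>>4)&0x7=0x0 → ax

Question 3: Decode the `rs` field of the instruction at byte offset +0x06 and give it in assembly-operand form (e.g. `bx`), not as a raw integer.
+0x06: 51 60 ⇒ word 0x5160 (big)
  op=0x5160>>10=0x14 ⇒ cp (RR)
  [9:7] rd=2 = cx
  [6:4] rs=6 = bp

bp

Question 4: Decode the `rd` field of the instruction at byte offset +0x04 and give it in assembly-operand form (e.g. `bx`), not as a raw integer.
bx

+0x04: a0 a1 ⇒ word 0xa0a1 (big)
  top 6b → 0x28 → addi [RI]
  rd@[9:7]=0x1 ⇒ bx
  imm@[6:0]=0x21 ⇒ $33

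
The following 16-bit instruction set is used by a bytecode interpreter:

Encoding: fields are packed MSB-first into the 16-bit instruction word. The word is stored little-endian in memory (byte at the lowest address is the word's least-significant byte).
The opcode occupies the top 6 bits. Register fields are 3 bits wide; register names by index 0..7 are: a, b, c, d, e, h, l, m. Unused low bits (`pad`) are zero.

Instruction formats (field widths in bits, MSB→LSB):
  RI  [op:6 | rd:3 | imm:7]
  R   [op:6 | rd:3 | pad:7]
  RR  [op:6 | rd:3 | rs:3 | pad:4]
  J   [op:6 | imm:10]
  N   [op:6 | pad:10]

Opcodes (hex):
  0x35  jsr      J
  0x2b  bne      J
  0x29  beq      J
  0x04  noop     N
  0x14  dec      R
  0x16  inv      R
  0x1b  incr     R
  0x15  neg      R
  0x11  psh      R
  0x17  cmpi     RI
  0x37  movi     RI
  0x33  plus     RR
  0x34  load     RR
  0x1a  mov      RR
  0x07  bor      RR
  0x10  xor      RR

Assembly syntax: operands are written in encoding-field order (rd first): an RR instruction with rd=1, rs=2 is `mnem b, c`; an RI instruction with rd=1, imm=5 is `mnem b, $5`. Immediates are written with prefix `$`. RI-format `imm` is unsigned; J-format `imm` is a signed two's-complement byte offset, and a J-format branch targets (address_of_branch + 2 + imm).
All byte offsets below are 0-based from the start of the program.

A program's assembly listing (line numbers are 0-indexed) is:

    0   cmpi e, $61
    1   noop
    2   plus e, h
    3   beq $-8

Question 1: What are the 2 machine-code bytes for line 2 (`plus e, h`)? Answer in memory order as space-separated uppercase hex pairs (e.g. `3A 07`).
2. plus fields op=0x33:6|rd=4:3|rs=5:3|pad=0:4 → word ce50h → 50 ce

50 CE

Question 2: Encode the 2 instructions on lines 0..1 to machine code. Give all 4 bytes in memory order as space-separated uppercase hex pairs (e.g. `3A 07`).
3D 5E 00 10

0. cmpi fields op=0x17:6|rd=4:3|imm=61:7 → word 5e3dh → 3d 5e
1. noop fields op=0x4:6|pad=0:10 → word 1000h → 00 10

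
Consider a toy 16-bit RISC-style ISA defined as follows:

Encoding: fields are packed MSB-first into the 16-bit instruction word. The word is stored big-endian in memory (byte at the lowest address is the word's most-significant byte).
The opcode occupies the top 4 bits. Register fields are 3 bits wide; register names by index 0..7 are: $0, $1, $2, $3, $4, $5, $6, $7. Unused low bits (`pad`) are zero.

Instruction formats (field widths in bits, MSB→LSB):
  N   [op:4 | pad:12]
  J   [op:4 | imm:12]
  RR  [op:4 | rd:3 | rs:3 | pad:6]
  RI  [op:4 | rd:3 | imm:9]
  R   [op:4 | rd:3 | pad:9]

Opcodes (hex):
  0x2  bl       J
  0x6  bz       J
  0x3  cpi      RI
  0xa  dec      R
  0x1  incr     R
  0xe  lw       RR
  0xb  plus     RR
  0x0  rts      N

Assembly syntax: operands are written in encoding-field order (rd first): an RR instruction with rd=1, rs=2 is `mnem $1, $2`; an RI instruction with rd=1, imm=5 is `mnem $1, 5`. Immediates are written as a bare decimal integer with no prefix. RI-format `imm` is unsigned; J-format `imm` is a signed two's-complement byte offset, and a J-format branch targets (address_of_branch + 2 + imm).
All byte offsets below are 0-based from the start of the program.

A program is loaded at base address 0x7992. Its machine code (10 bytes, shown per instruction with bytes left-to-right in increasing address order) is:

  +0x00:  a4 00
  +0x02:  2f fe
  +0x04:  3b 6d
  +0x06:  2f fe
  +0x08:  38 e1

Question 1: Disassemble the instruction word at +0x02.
bl -2

+0x02: 2f fe ⇒ word 0x2ffe (big)
  op=0x2ffe>>12=0x2 ⇒ bl (J)
  imm: (w>>0)&0xfff=0xffe (s12→-2) → -2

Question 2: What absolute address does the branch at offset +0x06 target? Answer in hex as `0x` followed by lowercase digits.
0x7998

@+06  big-endian(2f fe) = 0x2ffe
  top 4b → 0x2 → bl [J]
  [11:0] imm=4094 (s12→-2) = -2
  target = base 0x7992 + off 0x06 + 2 + imm -2 = 0x7998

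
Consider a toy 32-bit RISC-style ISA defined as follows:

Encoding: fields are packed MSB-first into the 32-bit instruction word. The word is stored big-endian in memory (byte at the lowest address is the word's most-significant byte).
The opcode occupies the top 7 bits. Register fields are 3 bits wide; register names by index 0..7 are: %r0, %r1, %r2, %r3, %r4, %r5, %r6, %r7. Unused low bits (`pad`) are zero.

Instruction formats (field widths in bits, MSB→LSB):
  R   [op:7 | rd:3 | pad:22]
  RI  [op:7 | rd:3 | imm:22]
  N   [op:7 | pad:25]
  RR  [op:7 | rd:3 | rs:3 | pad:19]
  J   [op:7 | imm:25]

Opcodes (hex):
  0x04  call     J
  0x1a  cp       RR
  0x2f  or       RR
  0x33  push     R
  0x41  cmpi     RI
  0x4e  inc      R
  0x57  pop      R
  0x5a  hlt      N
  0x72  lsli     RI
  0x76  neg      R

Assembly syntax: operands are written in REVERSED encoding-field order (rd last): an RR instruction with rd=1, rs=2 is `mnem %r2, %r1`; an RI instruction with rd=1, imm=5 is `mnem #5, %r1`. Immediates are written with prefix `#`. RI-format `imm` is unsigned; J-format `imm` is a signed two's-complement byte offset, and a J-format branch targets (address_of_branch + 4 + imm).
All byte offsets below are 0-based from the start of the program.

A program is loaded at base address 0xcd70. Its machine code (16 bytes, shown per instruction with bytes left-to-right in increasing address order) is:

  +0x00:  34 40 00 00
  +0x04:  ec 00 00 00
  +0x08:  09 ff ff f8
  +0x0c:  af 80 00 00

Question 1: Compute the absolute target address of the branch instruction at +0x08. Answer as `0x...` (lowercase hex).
+0x08: 09 ff ff f8 ⇒ word 0x09fffff8 (big)
  op=0x09fffff8>>25=0x4 ⇒ call (J)
  imm: (w>>0)&0x1ffffff=0x1fffff8 (s25→-8) → #-8
  target = base 0xcd70 + off 0x08 + 4 + imm -8 = 0xcd74

0xcd74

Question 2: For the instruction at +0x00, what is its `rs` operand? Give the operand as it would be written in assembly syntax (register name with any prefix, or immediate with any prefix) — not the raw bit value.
%r0

+0x00: 34 40 00 00 ⇒ word 0x34400000 (big)
  opcode bits[31:25]=0x1a: cp/RR
  rd@[24:22]=0x1 ⇒ %r1
  rs@[21:19]=0x0 ⇒ %r0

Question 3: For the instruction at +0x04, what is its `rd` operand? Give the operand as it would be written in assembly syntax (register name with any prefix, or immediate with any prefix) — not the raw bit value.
off 0x04: read ec 00 00 00 as big → 0xec000000
  opcode bits[31:25]=0x76: neg/R
  rd: (w>>22)&0x7=0x0 → %r0

%r0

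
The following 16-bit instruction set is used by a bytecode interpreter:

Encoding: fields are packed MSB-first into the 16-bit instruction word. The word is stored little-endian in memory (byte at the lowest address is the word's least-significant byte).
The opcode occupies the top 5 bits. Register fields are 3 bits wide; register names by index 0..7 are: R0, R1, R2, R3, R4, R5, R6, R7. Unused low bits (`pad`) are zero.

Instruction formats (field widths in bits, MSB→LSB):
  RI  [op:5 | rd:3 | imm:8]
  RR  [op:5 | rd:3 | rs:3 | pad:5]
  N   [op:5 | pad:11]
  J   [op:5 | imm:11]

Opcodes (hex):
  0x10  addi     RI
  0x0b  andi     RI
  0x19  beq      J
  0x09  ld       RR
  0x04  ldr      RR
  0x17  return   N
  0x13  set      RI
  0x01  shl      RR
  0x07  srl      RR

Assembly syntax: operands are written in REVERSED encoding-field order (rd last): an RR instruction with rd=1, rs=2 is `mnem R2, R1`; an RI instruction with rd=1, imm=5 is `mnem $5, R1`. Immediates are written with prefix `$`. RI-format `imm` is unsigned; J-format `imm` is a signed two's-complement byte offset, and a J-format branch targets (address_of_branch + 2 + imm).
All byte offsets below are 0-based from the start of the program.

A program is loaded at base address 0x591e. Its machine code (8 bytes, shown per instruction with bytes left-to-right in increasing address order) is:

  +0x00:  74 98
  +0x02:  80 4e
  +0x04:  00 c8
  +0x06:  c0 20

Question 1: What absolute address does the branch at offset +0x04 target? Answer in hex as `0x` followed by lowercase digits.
off 0x04: read 00 c8 as little → 0xc800
  opcode bits[15:11]=0x19: beq/J
  [10:0] imm=0 = $0
  target = base 0x591e + off 0x04 + 2 + imm 0 = 0x5924

0x5924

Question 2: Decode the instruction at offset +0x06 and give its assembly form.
ldr R6, R0

off 0x06: read c0 20 as little → 0x20c0
  opcode bits[15:11]=0x4: ldr/RR
  [10:8] rd=0 = R0
  [7:5] rs=6 = R6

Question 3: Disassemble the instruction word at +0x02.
off 0x02: read 80 4e as little → 0x4e80
  top 5b → 0x9 → ld [RR]
  [10:8] rd=6 = R6
  [7:5] rs=4 = R4

ld R4, R6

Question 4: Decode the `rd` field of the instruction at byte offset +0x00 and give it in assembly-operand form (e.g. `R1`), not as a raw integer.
[00] 74 98 → 0x9874
  opcode bits[15:11]=0x13: set/RI
  rd@[10:8]=0x0 ⇒ R0
  imm@[7:0]=0x74 ⇒ $116

R0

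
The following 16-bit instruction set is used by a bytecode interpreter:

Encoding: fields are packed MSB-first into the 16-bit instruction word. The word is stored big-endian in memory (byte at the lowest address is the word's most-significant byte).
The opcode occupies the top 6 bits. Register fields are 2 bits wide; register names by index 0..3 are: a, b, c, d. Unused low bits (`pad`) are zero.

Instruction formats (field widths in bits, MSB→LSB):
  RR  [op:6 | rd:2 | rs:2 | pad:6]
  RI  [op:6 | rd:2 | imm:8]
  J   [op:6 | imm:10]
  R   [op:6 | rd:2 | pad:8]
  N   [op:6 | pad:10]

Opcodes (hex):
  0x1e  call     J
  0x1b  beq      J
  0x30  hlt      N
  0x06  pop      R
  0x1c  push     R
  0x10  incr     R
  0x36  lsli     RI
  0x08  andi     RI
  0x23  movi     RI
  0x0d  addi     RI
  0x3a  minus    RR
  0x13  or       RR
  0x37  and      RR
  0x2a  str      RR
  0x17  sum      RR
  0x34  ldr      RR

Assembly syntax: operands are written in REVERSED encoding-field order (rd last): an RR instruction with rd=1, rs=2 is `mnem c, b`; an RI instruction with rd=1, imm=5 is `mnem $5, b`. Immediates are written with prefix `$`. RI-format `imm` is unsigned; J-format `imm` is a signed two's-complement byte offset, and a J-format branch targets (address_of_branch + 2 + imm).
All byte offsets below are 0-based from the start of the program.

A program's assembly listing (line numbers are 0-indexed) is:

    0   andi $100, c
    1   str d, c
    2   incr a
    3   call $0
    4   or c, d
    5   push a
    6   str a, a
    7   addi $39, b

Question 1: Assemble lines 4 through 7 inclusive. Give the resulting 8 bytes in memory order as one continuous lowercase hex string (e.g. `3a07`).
4. or fields op=0x13:6|rd=3:2|rs=2:2|pad=0:6 → word 4f80h → 4f 80
5. push fields op=0x1c:6|rd=0:2|pad=0:8 → word 7000h → 70 00
6. str fields op=0x2a:6|rd=0:2|rs=0:2|pad=0:6 → word a800h → a8 00
7. addi fields op=0xd:6|rd=1:2|imm=39:8 → word 3527h → 35 27

4f807000a8003527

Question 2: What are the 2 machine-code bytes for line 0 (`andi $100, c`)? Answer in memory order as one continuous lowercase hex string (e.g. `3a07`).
2264

L0: andi op=0x8:6|rd=2:2|imm=100:8 ⇒ 0x2264 ⇒ big 22 64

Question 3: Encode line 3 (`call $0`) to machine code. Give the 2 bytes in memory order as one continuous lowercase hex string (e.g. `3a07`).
7800

L3: call op=0x1e:6|imm=0:10 ⇒ 0x7800 ⇒ big 78 00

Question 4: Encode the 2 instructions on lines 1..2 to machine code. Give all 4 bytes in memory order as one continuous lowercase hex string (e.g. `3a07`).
1. str fields op=0x2a:6|rd=2:2|rs=3:2|pad=0:6 → word aac0h → aa c0
2. incr fields op=0x10:6|rd=0:2|pad=0:8 → word 4000h → 40 00

aac04000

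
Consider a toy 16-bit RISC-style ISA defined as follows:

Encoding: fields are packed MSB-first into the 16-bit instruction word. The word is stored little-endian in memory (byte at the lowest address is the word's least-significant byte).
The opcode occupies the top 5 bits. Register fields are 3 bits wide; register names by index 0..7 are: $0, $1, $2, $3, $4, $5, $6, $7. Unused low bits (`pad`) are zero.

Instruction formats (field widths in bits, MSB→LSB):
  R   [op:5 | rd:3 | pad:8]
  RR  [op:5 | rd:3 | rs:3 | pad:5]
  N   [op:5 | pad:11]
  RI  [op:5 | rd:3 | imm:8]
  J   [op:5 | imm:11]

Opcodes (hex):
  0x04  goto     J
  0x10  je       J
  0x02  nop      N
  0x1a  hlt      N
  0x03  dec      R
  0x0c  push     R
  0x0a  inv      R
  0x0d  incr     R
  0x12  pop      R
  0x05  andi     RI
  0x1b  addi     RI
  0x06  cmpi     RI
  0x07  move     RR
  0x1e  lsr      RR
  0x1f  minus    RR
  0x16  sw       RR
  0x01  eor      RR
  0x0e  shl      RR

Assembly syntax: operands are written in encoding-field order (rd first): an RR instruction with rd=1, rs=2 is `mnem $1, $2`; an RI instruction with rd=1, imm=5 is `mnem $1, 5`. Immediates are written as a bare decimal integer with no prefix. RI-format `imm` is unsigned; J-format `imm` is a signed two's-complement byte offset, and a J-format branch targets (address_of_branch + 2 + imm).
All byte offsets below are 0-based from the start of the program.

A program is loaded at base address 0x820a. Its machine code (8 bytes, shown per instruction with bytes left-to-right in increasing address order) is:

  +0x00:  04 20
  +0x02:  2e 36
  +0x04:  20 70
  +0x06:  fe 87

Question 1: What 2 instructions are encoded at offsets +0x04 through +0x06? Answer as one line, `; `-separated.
[04] 20 70 → 0x7020
  top 5b → 0xe → shl [RR]
  rd: (w>>8)&0x7=0x0 → $0
  rs: (w>>5)&0x7=0x1 → $1
[06] fe 87 → 0x87fe
  top 5b → 0x10 → je [J]
  imm: (w>>0)&0x7ff=0x7fe (s11→-2) → -2

shl $0, $1; je -2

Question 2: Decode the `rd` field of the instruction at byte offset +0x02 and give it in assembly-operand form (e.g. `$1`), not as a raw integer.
+0x02: 2e 36 ⇒ word 0x362e (little)
  top 5b → 0x6 → cmpi [RI]
  [10:8] rd=6 = $6
  [7:0] imm=46 = 46

$6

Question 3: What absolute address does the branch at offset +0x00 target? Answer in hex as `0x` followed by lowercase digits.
[00] 04 20 → 0x2004
  opcode bits[15:11]=0x4: goto/J
  imm: (w>>0)&0x7ff=0x4 → 4
  target = base 0x820a + off 0x00 + 2 + imm 4 = 0x8210

0x8210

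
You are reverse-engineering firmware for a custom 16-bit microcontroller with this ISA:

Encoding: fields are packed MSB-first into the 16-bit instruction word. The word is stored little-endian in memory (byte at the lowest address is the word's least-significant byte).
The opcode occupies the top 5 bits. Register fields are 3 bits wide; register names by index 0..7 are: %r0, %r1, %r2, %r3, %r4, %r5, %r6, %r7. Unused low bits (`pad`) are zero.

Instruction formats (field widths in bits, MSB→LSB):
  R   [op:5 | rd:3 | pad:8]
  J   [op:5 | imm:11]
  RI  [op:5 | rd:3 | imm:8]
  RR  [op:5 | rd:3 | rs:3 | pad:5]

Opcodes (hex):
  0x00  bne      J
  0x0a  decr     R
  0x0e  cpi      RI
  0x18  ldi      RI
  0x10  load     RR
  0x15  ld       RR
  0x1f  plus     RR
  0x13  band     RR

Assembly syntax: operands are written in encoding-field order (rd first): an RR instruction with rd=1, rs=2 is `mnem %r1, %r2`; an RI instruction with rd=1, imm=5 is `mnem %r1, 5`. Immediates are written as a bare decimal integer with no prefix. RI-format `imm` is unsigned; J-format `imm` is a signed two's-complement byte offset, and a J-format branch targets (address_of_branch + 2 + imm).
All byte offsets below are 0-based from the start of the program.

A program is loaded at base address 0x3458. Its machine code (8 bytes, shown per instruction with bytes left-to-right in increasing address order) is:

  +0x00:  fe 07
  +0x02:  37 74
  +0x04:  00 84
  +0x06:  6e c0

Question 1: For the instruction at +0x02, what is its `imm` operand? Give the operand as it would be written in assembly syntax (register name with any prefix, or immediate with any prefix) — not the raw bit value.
55

+0x02: 37 74 ⇒ word 0x7437 (little)
  op=0x7437>>11=0xe ⇒ cpi (RI)
  [10:8] rd=4 = %r4
  [7:0] imm=55 = 55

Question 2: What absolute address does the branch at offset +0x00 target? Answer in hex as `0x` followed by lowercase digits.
0x3458

+0x00: fe 07 ⇒ word 0x07fe (little)
  op=0x07fe>>11=0x0 ⇒ bne (J)
  imm@[10:0]=0x7fe (s11→-2) ⇒ -2
  target = base 0x3458 + off 0x00 + 2 + imm -2 = 0x3458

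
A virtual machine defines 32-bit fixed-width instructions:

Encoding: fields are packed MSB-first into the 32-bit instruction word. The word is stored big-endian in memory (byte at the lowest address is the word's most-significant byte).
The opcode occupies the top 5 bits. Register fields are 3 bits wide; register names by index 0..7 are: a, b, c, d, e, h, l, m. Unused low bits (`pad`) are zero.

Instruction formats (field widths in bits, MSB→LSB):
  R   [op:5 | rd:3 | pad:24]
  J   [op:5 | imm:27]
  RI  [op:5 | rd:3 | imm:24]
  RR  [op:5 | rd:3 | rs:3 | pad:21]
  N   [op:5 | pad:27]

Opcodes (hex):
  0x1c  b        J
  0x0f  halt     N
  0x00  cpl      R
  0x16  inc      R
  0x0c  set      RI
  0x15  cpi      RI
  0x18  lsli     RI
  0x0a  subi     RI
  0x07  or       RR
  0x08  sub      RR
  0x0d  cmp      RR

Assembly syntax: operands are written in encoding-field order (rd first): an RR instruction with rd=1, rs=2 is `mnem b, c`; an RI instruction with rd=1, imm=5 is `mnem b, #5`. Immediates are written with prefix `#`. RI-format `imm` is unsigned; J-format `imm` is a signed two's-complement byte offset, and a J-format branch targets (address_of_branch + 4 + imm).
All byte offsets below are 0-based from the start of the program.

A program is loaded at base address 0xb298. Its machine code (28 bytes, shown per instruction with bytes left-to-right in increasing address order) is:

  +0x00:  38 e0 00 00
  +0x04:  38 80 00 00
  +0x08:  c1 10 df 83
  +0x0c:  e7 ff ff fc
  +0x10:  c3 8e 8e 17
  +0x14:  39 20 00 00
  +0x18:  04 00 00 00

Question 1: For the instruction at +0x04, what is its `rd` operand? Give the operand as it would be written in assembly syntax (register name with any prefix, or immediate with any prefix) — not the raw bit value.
a

+0x04: 38 80 00 00 ⇒ word 0x38800000 (big)
  top 5b → 0x7 → or [RR]
  rd@[26:24]=0x0 ⇒ a
  rs@[23:21]=0x4 ⇒ e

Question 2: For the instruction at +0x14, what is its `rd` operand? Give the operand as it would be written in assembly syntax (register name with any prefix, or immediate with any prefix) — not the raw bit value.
b

[14] 39 20 00 00 → 0x39200000
  top 5b → 0x7 → or [RR]
  rd: (w>>24)&0x7=0x1 → b
  rs: (w>>21)&0x7=0x1 → b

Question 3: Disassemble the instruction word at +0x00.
off 0x00: read 38 e0 00 00 as big → 0x38e00000
  top 5b → 0x7 → or [RR]
  rd@[26:24]=0x0 ⇒ a
  rs@[23:21]=0x7 ⇒ m

or a, m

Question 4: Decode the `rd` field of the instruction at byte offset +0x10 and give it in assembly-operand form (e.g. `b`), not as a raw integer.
d

[10] c3 8e 8e 17 → 0xc38e8e17
  top 5b → 0x18 → lsli [RI]
  rd: (w>>24)&0x7=0x3 → d
  imm: (w>>0)&0xffffff=0x8e8e17 → #9342487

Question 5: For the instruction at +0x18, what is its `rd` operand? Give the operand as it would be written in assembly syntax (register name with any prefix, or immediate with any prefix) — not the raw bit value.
+0x18: 04 00 00 00 ⇒ word 0x04000000 (big)
  opcode bits[31:27]=0x0: cpl/R
  rd@[26:24]=0x4 ⇒ e

e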